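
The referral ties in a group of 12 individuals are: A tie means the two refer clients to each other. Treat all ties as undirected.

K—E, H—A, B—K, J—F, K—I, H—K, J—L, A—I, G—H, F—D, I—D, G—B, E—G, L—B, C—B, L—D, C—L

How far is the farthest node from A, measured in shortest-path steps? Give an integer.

Distances from A: B:3, C:4, D:2, E:3, F:3, G:2, H:1, I:1, J:4, K:2, L:3.
The largest is 4 (to J and C), so the eccentricity of A is 4.

4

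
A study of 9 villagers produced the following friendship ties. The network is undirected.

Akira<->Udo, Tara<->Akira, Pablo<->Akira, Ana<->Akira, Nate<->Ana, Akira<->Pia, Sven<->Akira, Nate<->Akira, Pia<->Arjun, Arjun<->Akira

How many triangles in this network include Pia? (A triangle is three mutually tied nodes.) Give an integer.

1

Pia's neighbors: Akira and Arjun.
Neighbor pairs that are themselves tied: Pia–Akira–Arjun. Each forms one triangle with Pia, for 1 in total.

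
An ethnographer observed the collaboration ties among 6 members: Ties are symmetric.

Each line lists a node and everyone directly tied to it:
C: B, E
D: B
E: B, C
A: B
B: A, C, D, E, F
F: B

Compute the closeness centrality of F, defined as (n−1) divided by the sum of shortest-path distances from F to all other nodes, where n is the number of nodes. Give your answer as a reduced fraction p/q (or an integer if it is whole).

Distances from F: A:2, B:1, C:2, D:2, E:2. Sum = 9.
n = 6, so closeness = 5/9.

5/9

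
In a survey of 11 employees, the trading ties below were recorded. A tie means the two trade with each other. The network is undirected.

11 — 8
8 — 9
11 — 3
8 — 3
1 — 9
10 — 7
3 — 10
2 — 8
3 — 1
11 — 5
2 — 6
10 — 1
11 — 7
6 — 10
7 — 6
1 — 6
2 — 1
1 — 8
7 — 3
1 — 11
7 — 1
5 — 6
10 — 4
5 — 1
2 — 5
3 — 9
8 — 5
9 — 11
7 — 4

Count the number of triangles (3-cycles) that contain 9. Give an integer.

6

9's neighbors: 1, 3, 8, and 11.
Neighbor pairs that are themselves tied: 9–1–3; 9–1–8; 9–1–11; 9–3–8; 9–3–11; 9–8–11. Each forms one triangle with 9, for 6 in total.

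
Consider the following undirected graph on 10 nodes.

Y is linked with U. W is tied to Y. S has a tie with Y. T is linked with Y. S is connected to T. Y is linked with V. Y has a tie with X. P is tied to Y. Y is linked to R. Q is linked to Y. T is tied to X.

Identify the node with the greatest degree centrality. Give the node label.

Y

Degrees — P:1, Q:1, R:1, S:2, T:3, U:1, V:1, W:1, X:2, Y:9.
The maximum is 9, attained only by Y.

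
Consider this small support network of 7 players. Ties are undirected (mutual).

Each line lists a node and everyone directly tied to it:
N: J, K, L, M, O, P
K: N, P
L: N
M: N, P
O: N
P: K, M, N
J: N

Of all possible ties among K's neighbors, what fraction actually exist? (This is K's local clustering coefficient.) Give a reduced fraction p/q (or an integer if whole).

K's neighbors: N and P (k = 2).
Possible neighbor pairs: C(2,2) = 1. Edges among them: N–P → e = 1.
Clustering(K) = 1/1.

1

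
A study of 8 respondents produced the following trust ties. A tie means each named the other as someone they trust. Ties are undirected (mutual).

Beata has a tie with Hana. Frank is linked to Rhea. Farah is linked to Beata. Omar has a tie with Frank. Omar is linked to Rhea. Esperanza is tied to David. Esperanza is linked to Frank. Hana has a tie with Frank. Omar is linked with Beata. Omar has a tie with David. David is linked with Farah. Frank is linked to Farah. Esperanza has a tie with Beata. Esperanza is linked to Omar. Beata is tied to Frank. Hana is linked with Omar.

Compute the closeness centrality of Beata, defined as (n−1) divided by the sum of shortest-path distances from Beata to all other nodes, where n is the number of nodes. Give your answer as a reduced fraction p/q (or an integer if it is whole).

Distances from Beata: David:2, Esperanza:1, Farah:1, Frank:1, Hana:1, Omar:1, Rhea:2. Sum = 9.
n = 8, so closeness = 7/9.

7/9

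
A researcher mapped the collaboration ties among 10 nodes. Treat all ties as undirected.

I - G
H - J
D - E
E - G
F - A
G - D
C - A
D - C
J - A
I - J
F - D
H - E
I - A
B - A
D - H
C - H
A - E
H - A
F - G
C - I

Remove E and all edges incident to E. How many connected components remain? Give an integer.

E's neighbors (A, D, G, and H) remain reachable from one another through other ties, so the rest of the network stays in one piece.

1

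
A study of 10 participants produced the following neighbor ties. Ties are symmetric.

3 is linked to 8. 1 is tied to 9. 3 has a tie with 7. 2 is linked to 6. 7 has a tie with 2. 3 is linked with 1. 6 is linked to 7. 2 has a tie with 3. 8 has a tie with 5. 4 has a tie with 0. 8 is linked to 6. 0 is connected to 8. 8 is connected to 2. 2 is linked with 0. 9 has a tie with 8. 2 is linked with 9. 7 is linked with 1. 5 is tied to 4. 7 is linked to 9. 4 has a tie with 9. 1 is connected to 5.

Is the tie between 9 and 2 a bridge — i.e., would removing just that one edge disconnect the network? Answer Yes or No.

Even without that edge, 9 still reaches 2 via 9 – 7 – 2, so the network stays connected. Not a bridge.

No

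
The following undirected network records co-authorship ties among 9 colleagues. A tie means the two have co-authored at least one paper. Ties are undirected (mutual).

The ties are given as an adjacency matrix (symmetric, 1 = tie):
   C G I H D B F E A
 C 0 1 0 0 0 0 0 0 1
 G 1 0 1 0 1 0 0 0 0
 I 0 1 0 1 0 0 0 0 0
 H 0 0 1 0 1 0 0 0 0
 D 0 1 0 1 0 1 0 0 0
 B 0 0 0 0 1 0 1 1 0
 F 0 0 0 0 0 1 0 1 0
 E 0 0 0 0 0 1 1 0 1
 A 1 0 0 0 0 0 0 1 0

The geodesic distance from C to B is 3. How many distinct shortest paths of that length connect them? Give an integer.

2

The shortest distance is 3. The length-3 paths are: C–G–D–B; C–A–E–B.
That gives 2 distinct shortest paths.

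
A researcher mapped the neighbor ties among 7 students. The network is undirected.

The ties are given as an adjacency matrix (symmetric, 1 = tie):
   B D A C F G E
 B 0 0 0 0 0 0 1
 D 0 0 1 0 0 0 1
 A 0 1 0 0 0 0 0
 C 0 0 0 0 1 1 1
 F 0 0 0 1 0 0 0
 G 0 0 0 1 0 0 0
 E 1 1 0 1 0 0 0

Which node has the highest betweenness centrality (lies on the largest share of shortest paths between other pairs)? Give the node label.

Unnormalized betweenness of each node: A:0, B:0, C:9, D:5, E:11, F:0, G:0.
E has the largest value, 11, making it the main broker — the node through which the most shortest paths run.

E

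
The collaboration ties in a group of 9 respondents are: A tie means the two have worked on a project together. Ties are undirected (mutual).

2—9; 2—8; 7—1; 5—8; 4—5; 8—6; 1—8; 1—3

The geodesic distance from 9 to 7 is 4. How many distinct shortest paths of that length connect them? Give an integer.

The shortest distance is 4, and the only length-4 path is 9–2–8–1–7. So there is exactly 1 shortest path.

1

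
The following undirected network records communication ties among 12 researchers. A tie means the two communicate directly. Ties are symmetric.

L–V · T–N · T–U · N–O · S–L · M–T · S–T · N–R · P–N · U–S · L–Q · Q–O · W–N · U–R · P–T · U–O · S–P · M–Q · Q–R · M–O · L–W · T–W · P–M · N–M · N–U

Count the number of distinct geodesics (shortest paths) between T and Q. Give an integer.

1

The shortest distance is 2, and the only length-2 path is T–M–Q. So there is exactly 1 shortest path.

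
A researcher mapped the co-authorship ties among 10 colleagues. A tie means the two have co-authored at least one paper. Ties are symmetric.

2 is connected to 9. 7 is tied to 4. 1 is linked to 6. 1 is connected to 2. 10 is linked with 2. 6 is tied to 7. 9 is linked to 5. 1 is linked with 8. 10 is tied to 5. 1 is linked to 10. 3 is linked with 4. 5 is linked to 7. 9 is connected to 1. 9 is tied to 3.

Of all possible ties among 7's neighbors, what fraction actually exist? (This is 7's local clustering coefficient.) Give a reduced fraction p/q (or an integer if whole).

7's neighbors: 4, 5, and 6 (k = 3).
Possible neighbor pairs: C(3,2) = 3. Edges among them: none → e = 0.
Clustering(7) = 0/3 = 0.

0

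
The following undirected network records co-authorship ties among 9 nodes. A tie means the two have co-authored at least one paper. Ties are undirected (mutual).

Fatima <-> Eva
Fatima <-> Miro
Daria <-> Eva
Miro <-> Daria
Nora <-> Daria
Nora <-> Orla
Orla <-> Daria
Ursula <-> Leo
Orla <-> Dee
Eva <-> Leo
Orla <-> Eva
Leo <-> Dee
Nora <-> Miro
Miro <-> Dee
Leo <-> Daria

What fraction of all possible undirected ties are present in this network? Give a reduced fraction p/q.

There are 15 edges and 9 nodes, so the maximum possible is C(9,2) = 36.
Density = 15/36 = 5/12.

5/12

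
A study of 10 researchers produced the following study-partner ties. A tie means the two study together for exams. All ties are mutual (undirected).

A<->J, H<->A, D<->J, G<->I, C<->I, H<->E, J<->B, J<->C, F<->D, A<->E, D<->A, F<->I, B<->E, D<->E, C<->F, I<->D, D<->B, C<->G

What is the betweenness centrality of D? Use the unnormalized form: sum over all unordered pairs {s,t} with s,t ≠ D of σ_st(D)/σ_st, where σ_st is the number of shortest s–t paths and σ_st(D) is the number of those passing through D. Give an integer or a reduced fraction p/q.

194/15

Pairs whose geodesics pass through D — A–F: 1; A–G: 1/2; A–I: 1; A–B: 1/3; F–H: 2/2; F–J: 1/2; F–E: 1; F–B: 1; H–G: 2/3; H–I: 2/2; G–E: 1; G–B: 1/2; I–J: 1/2; I–E: 1 … (+3 more pairs).
All other pairs contribute 0.
Summing the contributions gives betweenness(D) = 194/15.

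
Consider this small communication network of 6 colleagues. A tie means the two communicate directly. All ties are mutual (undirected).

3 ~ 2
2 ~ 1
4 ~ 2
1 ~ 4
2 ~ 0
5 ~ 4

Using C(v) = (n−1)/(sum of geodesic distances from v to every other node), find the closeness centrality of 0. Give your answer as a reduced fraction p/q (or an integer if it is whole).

1/2

Distances from 0: 1:2, 2:1, 3:2, 4:2, 5:3. Sum = 10.
n = 6, so closeness = 5/10 = 1/2.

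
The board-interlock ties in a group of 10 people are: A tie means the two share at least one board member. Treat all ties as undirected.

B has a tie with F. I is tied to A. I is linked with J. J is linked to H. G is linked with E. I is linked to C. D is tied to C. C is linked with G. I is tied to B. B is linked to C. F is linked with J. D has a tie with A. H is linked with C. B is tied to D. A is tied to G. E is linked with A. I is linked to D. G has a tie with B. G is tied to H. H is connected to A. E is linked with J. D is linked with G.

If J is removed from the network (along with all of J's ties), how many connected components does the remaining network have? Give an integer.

1

J's neighbors (E, F, H, and I) remain reachable from one another through other ties, so the rest of the network stays in one piece.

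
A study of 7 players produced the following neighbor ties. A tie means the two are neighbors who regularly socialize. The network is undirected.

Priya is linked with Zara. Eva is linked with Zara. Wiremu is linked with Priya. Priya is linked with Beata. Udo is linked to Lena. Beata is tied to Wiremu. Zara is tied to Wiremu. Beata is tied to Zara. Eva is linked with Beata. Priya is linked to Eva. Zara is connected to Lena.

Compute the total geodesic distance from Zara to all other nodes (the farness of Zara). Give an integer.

7

Distances from Zara: Beata:1, Eva:1, Lena:1, Priya:1, Udo:2, Wiremu:1.
Sum = 1 + 1 + 1 + 1 + 2 + 1 = 7.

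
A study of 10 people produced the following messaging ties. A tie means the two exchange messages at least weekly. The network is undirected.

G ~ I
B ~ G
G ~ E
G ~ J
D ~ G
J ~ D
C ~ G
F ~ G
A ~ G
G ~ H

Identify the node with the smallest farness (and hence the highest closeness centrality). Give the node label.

G

Farness (sum of distances to all others) for each node — A:17, B:17, C:17, D:16, E:17, F:17, G:9, H:17, I:17, J:16.
The smallest farness is 9, for G, so G has the highest closeness.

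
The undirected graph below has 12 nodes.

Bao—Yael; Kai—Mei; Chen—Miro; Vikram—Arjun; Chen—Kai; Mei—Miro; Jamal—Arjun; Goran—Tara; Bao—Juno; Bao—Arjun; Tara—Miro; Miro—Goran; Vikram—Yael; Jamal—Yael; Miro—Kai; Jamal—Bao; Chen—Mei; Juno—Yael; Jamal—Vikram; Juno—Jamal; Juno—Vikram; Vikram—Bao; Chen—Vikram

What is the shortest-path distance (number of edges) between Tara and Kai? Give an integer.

2

One shortest route is Tara – Miro – Kai, which uses 2 edges, and Tara and Kai are not directly tied, so nothing shorter exists. So d(Tara,Kai) = 2.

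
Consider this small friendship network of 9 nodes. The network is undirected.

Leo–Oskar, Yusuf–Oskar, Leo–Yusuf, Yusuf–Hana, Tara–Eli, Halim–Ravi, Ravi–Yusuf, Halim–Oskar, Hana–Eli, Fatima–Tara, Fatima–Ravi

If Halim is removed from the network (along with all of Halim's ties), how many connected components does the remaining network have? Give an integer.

Halim's neighbors (Oskar and Ravi) remain reachable from one another through other ties, so the rest of the network stays in one piece.

1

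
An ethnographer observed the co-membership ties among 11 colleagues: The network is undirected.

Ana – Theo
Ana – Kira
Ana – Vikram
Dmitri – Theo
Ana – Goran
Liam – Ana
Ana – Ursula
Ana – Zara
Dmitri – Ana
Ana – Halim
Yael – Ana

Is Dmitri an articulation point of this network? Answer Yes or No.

Even without Dmitri, every remaining node can still reach every other (the residual graph is connected), so Dmitri is not a cut vertex.

No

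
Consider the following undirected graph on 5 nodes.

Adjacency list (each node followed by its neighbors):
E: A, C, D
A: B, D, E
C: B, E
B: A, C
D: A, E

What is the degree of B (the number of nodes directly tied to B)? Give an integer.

B is directly tied to A and C. That is 2 neighbors, so the degree of B is 2.

2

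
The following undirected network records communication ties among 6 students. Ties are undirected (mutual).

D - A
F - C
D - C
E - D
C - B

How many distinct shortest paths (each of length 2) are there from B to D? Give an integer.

1

The shortest distance is 2, and the only length-2 path is B–C–D. So there is exactly 1 shortest path.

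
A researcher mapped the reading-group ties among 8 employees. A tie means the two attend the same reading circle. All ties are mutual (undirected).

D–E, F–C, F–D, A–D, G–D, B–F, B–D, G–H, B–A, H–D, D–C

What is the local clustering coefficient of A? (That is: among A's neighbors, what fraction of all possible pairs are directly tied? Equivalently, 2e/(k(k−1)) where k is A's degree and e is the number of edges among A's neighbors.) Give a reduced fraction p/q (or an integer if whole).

1

A's neighbors: B and D (k = 2).
Possible neighbor pairs: C(2,2) = 1. Edges among them: B–D → e = 1.
Clustering(A) = 1/1.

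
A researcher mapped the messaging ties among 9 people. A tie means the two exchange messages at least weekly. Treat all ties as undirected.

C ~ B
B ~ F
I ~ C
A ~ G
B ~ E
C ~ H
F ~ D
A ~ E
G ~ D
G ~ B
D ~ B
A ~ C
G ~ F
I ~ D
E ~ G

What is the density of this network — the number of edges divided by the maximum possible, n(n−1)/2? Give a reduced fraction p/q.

There are 15 edges and 9 nodes, so the maximum possible is C(9,2) = 36.
Density = 15/36 = 5/12.

5/12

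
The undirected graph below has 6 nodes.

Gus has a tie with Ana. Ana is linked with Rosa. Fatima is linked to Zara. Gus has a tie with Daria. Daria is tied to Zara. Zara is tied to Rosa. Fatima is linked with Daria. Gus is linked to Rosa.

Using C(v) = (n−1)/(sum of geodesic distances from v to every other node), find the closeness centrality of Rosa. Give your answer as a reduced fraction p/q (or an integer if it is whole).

5/7

Distances from Rosa: Ana:1, Daria:2, Fatima:2, Gus:1, Zara:1. Sum = 7.
n = 6, so closeness = 5/7.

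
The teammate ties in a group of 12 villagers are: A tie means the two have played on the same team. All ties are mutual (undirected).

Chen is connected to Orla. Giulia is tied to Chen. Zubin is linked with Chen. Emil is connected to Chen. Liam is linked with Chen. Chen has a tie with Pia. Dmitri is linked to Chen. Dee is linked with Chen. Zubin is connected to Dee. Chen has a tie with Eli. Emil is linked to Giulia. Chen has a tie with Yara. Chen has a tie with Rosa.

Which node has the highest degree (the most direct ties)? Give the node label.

Chen

Degrees — Chen:11, Dee:2, Dmitri:1, Eli:1, Emil:2, Giulia:2, Liam:1, Orla:1, Pia:1, Rosa:1, Yara:1, Zubin:2.
The maximum is 11, attained only by Chen.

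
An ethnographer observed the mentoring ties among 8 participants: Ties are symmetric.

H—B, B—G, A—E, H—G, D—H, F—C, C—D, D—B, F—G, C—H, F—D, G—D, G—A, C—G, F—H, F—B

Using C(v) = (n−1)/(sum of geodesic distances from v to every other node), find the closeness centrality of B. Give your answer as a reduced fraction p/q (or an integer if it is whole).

7/11

Distances from B: A:2, C:2, D:1, E:3, F:1, G:1, H:1. Sum = 11.
n = 8, so closeness = 7/11.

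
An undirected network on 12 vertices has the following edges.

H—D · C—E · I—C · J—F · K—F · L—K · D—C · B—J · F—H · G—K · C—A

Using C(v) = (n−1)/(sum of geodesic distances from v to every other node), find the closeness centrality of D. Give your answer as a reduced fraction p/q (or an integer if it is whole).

11/28

Distances from D: A:2, B:4, C:1, E:2, F:2, G:4, H:1, I:2, J:3, K:3, L:4. Sum = 28.
n = 12, so closeness = 11/28.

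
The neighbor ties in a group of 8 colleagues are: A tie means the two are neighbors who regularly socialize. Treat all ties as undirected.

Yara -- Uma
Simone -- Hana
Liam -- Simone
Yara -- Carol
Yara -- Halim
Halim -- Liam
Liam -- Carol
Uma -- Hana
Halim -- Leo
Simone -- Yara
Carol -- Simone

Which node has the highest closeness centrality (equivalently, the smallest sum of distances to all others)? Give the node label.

Farness (sum of distances to all others) for each node — Carol:12, Halim:12, Hana:15, Leo:18, Liam:12, Simone:11, Uma:14, Yara:10.
The smallest farness is 10, for Yara, so Yara has the highest closeness.

Yara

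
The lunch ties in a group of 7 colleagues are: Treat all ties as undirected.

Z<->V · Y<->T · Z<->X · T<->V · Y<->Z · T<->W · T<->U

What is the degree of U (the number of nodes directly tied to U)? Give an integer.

U is directly tied to T. That is 1 neighbor, so the degree of U is 1.

1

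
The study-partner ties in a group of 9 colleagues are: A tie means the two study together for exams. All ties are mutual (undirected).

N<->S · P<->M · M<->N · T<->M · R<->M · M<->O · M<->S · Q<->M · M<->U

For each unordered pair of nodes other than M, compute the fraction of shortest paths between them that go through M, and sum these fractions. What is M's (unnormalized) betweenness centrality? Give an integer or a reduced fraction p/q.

27

Pairs whose geodesics pass through M — U–R: 1; U–T: 1; U–P: 1; U–S: 1; U–Q: 1; U–N: 1; U–O: 1; R–T: 1; R–P: 1; R–S: 1; R–Q: 1; R–N: 1; R–O: 1; T–P: 1 … (+13 more pairs).
All other pairs contribute 0.
Summing the contributions gives betweenness(M) = 27.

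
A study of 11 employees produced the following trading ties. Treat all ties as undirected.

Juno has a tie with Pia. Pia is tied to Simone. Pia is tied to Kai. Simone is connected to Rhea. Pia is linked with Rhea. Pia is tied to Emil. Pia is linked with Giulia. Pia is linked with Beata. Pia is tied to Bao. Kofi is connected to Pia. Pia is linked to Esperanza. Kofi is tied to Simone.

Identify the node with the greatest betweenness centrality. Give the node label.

Pia

Unnormalized betweenness of each node: Bao:0, Beata:0, Emil:0, Esperanza:0, Giulia:0, Juno:0, Kai:0, Kofi:0, Pia:85/2, Rhea:0, Simone:1/2.
Pia has the largest value, 85/2, making it the main broker — the node through which the most shortest paths run.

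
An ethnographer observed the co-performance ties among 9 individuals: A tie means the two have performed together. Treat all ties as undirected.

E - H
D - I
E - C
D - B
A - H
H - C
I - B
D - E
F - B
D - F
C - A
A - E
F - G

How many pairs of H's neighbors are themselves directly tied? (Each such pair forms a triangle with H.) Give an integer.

3

H's neighbors: A, C, and E.
Neighbor pairs that are themselves tied: H–A–C; H–A–E; H–C–E. Each forms one triangle with H, for 3 in total.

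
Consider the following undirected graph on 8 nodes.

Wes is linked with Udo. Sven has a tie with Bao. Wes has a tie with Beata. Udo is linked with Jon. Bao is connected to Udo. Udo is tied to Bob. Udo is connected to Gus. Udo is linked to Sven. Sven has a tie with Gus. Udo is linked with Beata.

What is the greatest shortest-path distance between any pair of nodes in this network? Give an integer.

2

Eccentricity of each node (its greatest distance to any other): Bao:2, Beata:2, Bob:2, Gus:2, Jon:2, Sven:2, Udo:1, Wes:2.
The maximum eccentricity is 2, realized for instance by the pair Wes–Jon via Wes – Udo – Jon. So the diameter is 2.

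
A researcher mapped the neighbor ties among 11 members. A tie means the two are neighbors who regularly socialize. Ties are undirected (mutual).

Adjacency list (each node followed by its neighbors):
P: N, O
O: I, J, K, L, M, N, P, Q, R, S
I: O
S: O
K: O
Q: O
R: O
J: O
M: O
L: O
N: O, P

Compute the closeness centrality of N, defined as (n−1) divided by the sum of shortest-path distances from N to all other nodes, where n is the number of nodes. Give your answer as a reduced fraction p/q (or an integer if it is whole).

Distances from N: I:2, J:2, K:2, L:2, M:2, O:1, P:1, Q:2, R:2, S:2. Sum = 18.
n = 11, so closeness = 10/18 = 5/9.

5/9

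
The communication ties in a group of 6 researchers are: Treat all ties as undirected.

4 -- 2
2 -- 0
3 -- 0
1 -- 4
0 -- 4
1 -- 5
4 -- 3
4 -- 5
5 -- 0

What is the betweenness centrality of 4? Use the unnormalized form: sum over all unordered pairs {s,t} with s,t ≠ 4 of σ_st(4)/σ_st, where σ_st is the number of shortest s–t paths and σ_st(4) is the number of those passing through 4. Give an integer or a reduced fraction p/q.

4

Pairs whose geodesics pass through 4 — 1–3: 1; 1–2: 1; 1–0: 1/2; 3–2: 1/2; 3–5: 1/2; 2–5: 1/2.
All other pairs contribute 0.
Summing the contributions gives betweenness(4) = 4.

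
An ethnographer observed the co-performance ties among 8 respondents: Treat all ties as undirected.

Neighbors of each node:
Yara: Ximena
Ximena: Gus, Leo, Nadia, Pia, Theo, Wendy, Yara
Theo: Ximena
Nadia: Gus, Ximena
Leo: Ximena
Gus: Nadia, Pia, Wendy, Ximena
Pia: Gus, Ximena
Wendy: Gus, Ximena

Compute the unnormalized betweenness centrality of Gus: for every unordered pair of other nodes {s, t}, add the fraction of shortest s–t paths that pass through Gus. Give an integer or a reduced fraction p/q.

Pairs whose geodesics pass through Gus — Pia–Nadia: 1/2; Pia–Wendy: 1/2; Nadia–Wendy: 1/2.
All other pairs contribute 0.
Summing the contributions gives betweenness(Gus) = 3/2.

3/2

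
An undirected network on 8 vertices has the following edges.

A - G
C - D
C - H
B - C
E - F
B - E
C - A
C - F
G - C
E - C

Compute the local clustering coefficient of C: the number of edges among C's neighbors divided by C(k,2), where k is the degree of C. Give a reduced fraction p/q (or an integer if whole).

C's neighbors: A, B, D, E, F, G, and H (k = 7).
Possible neighbor pairs: C(7,2) = 21. Edges among them: A–G, B–E, E–F → e = 3.
Clustering(C) = 3/21 = 1/7.

1/7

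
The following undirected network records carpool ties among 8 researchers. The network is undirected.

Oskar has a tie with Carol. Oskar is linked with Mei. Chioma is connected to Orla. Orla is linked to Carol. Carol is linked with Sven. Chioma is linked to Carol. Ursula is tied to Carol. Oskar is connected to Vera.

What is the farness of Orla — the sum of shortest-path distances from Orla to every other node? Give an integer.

14

Distances from Orla: Carol:1, Chioma:1, Mei:3, Oskar:2, Sven:2, Ursula:2, Vera:3.
Sum = 1 + 1 + 3 + 2 + 2 + 2 + 3 = 14.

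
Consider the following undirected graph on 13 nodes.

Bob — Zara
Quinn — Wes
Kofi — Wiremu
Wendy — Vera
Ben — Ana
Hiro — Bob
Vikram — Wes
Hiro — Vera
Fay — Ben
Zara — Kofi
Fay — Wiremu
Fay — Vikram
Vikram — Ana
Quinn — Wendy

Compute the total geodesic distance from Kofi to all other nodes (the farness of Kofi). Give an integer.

Distances from Kofi: Ana:4, Ben:3, Bob:2, Fay:2, Hiro:3, Quinn:5, Vera:4, Vikram:3, Wendy:5, Wes:4, Wiremu:1, Zara:1.
Sum = 4 + 3 + 2 + 2 + 3 + 5 + 4 + 3 + 5 + 4 + 1 + 1 = 37.

37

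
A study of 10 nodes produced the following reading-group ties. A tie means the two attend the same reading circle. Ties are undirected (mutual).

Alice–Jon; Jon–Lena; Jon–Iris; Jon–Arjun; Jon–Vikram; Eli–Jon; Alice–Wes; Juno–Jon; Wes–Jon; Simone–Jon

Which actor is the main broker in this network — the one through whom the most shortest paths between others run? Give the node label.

Jon

Unnormalized betweenness of each node: Alice:0, Arjun:0, Eli:0, Iris:0, Jon:35, Juno:0, Lena:0, Simone:0, Vikram:0, Wes:0.
Jon has the largest value, 35, making it the main broker — the node through which the most shortest paths run.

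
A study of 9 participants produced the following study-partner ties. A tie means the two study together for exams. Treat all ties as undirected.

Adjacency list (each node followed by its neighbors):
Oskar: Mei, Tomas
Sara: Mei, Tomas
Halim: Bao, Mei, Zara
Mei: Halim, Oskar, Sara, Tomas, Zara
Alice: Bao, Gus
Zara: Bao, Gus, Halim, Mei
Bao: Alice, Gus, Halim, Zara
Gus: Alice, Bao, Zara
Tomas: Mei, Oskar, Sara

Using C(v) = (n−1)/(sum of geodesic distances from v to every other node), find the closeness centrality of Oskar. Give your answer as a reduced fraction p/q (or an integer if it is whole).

Distances from Oskar: Alice:4, Bao:3, Gus:3, Halim:2, Mei:1, Sara:2, Tomas:1, Zara:2. Sum = 18.
n = 9, so closeness = 8/18 = 4/9.

4/9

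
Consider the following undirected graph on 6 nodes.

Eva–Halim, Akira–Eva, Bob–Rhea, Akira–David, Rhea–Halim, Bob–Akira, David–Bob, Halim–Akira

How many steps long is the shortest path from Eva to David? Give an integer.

2

One shortest route is Eva – Akira – David, which uses 2 edges, and Eva and David are not directly tied, so nothing shorter exists. So d(Eva,David) = 2.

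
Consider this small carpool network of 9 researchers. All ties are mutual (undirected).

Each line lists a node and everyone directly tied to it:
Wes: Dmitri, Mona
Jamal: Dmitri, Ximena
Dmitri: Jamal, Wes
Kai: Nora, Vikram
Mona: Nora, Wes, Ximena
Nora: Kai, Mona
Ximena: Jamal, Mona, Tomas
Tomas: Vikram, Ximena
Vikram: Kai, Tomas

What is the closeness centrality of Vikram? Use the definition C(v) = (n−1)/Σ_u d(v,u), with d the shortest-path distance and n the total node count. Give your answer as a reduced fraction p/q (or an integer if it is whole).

Distances from Vikram: Dmitri:4, Jamal:3, Kai:1, Mona:3, Nora:2, Tomas:1, Wes:4, Ximena:2. Sum = 20.
n = 9, so closeness = 8/20 = 2/5.

2/5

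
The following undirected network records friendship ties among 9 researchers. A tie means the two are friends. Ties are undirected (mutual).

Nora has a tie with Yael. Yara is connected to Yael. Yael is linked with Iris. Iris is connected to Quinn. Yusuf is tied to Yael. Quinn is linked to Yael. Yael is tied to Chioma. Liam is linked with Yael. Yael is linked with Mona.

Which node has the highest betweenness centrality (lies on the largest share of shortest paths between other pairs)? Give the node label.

Yael

Unnormalized betweenness of each node: Chioma:0, Iris:0, Liam:0, Mona:0, Nora:0, Quinn:0, Yael:27, Yara:0, Yusuf:0.
Yael has the largest value, 27, making it the main broker — the node through which the most shortest paths run.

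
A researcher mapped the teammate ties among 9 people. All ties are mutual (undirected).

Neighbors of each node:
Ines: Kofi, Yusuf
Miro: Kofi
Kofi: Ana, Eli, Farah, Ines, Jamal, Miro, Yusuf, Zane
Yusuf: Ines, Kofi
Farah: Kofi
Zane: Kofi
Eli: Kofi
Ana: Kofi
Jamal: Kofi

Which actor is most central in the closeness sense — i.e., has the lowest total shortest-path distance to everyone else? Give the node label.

Kofi

Farness (sum of distances to all others) for each node — Ana:15, Eli:15, Farah:15, Ines:14, Jamal:15, Kofi:8, Miro:15, Yusuf:14, Zane:15.
The smallest farness is 8, for Kofi, so Kofi has the highest closeness.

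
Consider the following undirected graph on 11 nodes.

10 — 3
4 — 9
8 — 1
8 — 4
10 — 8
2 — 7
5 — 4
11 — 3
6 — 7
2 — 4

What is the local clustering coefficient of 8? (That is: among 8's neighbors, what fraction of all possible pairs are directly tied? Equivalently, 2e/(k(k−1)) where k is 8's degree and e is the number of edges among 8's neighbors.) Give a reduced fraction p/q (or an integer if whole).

0

8's neighbors: 1, 4, and 10 (k = 3).
Possible neighbor pairs: C(3,2) = 3. Edges among them: none → e = 0.
Clustering(8) = 0/3 = 0.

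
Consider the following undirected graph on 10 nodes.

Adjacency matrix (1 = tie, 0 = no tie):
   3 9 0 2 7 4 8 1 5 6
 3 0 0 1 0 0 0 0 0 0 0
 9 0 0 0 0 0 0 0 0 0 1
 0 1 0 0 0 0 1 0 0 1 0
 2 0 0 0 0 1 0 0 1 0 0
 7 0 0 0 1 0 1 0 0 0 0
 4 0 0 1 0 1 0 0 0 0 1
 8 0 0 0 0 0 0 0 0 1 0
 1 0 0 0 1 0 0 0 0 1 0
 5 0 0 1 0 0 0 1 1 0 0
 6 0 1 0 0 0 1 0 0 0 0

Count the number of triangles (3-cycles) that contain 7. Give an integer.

0

7's neighbors are 2 and 4, but none of them are tied to each other, so no triangle contains 7.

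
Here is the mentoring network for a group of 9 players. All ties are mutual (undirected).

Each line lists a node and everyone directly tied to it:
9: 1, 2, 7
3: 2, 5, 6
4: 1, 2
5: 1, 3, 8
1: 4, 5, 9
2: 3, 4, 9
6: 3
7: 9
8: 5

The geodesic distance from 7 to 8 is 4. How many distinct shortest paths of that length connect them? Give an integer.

1

The shortest distance is 4, and the only length-4 path is 7–9–1–5–8. So there is exactly 1 shortest path.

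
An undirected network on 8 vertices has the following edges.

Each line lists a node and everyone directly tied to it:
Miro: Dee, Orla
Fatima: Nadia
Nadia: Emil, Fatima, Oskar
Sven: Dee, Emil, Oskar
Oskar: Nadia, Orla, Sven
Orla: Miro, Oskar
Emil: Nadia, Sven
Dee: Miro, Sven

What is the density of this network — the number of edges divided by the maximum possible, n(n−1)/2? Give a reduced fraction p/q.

There are 9 edges and 8 nodes, so the maximum possible is C(8,2) = 28.
Density = 9/28.

9/28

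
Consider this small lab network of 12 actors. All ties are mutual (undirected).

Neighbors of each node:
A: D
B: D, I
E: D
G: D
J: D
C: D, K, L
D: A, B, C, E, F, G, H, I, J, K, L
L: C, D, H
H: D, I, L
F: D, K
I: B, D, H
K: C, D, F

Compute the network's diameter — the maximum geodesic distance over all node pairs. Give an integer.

2

Eccentricity of each node (its greatest distance to any other): A:2, B:2, C:2, D:1, E:2, F:2, G:2, H:2, I:2, J:2, K:2, L:2.
The maximum eccentricity is 2, realized for instance by the pair F–E via F – D – E. So the diameter is 2.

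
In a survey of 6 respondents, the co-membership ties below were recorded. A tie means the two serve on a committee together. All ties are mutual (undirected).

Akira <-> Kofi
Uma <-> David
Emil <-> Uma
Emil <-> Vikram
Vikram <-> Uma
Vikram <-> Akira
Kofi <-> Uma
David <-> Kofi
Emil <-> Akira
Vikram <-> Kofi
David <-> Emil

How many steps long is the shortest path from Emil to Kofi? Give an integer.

One shortest route is Emil – David – Kofi, which uses 2 edges, and Emil and Kofi are not directly tied, so nothing shorter exists. So d(Emil,Kofi) = 2.

2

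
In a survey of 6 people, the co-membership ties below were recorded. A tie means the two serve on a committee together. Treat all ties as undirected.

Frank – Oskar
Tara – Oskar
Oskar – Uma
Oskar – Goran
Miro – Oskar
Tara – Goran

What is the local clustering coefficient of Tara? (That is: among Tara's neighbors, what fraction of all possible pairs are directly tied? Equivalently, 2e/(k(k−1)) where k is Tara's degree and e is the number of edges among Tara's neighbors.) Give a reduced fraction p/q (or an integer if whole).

1

Tara's neighbors: Goran and Oskar (k = 2).
Possible neighbor pairs: C(2,2) = 1. Edges among them: Goran–Oskar → e = 1.
Clustering(Tara) = 1/1.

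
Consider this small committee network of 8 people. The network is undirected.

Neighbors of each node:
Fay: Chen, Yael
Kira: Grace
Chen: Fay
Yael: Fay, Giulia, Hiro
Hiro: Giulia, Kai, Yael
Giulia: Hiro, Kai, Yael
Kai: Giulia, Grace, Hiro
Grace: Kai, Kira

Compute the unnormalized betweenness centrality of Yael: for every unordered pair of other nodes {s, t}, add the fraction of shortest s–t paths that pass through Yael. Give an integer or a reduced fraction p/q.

10

Pairs whose geodesics pass through Yael — Chen–Grace: 2/2; Chen–Kira: 2/2; Chen–Hiro: 1; Chen–Giulia: 1; Chen–Kai: 2/2; Grace–Fay: 2/2; Kira–Fay: 2/2; Hiro–Fay: 1; Fay–Giulia: 1; Fay–Kai: 2/2.
All other pairs contribute 0.
Summing the contributions gives betweenness(Yael) = 10.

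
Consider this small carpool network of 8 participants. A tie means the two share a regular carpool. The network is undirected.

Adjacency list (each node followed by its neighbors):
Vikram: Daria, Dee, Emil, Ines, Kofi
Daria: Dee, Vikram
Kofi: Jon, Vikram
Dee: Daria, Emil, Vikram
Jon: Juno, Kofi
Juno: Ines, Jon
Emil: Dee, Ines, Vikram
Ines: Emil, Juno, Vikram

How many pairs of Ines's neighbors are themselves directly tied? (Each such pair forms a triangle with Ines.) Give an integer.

Ines's neighbors: Emil, Juno, and Vikram.
Neighbor pairs that are themselves tied: Ines–Emil–Vikram. Each forms one triangle with Ines, for 1 in total.

1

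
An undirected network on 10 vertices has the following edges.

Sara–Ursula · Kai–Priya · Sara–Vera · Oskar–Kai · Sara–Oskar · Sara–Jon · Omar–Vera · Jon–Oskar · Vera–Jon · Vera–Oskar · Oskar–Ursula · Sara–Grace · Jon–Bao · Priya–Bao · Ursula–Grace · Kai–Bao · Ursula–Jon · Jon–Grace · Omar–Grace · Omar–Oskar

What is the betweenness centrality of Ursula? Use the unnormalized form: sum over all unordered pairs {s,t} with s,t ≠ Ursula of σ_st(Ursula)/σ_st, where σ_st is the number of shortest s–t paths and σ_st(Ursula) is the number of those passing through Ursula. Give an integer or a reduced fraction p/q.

Pairs whose geodesics pass through Ursula — Kai–Grace: 1/5; Grace–Oskar: 1/4.
All other pairs contribute 0.
Summing the contributions gives betweenness(Ursula) = 9/20.

9/20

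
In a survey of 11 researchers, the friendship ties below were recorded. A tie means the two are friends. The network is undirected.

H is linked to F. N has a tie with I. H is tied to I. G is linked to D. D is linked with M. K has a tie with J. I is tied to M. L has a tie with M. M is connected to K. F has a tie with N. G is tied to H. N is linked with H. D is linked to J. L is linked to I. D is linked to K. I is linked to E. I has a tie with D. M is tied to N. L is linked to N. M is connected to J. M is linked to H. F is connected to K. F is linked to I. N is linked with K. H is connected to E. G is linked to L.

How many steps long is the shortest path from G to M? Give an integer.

2

One shortest route is G – L – M, which uses 2 edges, and G and M are not directly tied, so nothing shorter exists. So d(G,M) = 2.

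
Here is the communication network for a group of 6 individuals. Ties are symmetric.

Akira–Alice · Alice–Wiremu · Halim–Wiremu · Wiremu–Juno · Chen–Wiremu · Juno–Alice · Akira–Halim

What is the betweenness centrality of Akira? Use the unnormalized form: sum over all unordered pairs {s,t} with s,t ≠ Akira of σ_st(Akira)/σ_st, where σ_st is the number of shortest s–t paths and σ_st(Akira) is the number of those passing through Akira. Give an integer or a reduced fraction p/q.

Pairs whose geodesics pass through Akira — Halim–Alice: 1/2.
All other pairs contribute 0.
Summing the contributions gives betweenness(Akira) = 1/2.

1/2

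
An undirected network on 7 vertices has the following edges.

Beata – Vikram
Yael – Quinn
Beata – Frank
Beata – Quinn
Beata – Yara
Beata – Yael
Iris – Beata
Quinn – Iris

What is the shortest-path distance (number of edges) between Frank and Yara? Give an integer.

2

One shortest route is Frank – Beata – Yara, which uses 2 edges, and Frank and Yara are not directly tied, so nothing shorter exists. So d(Frank,Yara) = 2.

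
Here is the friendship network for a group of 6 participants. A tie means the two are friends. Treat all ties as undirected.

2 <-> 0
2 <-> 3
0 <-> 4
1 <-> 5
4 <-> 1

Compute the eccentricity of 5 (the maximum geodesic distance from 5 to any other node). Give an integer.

5

Distances from 5: 0:3, 1:1, 2:4, 3:5, 4:2.
The largest is 5 (to 3), so the eccentricity of 5 is 5.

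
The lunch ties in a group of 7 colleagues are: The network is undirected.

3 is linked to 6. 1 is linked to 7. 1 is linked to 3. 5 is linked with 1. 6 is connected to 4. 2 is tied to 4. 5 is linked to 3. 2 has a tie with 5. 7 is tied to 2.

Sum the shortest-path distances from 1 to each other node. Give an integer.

Distances from 1: 2:2, 3:1, 4:3, 5:1, 6:2, 7:1.
Sum = 2 + 1 + 3 + 1 + 2 + 1 = 10.

10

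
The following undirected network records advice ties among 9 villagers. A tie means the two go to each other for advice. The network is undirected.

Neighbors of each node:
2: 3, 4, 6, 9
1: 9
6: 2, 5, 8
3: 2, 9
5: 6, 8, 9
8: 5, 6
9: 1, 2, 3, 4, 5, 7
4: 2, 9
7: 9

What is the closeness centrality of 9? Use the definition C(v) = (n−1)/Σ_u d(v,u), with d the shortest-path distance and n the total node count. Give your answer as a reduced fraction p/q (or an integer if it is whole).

Distances from 9: 1:1, 2:1, 3:1, 4:1, 5:1, 6:2, 7:1, 8:2. Sum = 10.
n = 9, so closeness = 8/10 = 4/5.

4/5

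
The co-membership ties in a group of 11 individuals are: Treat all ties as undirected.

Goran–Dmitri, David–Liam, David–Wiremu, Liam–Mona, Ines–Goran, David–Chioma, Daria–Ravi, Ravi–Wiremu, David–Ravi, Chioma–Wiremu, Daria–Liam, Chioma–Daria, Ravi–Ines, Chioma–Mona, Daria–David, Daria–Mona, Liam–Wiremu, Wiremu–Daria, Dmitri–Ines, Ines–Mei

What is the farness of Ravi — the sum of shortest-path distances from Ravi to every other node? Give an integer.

16

Distances from Ravi: Chioma:2, Daria:1, David:1, Dmitri:2, Goran:2, Ines:1, Liam:2, Mei:2, Mona:2, Wiremu:1.
Sum = 2 + 1 + 1 + 2 + 2 + 1 + 2 + 2 + 2 + 1 = 16.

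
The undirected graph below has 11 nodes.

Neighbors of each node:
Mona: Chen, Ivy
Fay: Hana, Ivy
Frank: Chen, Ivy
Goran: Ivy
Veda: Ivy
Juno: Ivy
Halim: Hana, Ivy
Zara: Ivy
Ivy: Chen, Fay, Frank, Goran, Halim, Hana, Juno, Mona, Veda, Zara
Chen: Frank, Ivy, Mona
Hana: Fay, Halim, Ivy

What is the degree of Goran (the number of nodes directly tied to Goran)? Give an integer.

1

Goran is directly tied to Ivy. That is 1 neighbor, so the degree of Goran is 1.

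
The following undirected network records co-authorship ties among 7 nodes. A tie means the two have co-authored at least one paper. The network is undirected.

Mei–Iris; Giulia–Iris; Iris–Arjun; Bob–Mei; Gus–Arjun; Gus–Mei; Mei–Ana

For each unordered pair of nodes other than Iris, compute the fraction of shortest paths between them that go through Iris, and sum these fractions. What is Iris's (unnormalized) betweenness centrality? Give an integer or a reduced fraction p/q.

13/2

Pairs whose geodesics pass through Iris — Bob–Giulia: 1; Bob–Arjun: 1/2; Ana–Giulia: 1; Ana–Arjun: 1/2; Giulia–Arjun: 1; Giulia–Gus: 2/2; Giulia–Mei: 1; Arjun–Mei: 1/2.
All other pairs contribute 0.
Summing the contributions gives betweenness(Iris) = 13/2.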